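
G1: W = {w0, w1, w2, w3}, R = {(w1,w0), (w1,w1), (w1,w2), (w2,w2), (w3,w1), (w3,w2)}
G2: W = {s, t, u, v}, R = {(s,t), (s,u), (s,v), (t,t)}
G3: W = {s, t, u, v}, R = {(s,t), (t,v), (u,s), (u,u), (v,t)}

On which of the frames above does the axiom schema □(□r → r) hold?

none

This is the axiom for shift-reflexivity; its first-order frame correspondent is ∀x ∀y (Rxy → Ryy).
G1: fails — Rw1w0 but not Rw0w0.
G2: fails — Rsu but not Ruu.
G3: fails — Rtv but not Rvv.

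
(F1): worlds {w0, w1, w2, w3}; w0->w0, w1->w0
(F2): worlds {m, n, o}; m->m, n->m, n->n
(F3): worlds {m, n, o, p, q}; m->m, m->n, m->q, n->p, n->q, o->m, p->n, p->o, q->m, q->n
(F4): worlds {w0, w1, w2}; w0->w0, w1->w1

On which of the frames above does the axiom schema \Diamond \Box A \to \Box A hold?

Frame correspondent (Sahlqvist): \forall x \forall y \forall z (Rxy \wedge Rxz \to Ryz) — i.e. the Euclidean property.
(F1): condition met.
(F2): fails — Rnm and Rnn but not Rmn.
(F3): fails — Rmq and Rmq but not Rqq.
(F4): condition met.
Valid on: (F1), (F4).

(F1), (F4)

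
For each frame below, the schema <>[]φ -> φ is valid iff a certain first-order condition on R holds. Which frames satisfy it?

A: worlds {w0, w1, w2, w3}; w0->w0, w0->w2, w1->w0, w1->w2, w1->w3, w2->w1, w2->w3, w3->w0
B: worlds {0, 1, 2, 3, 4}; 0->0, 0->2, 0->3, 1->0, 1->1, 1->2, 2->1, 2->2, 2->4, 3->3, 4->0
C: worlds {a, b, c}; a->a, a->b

none

The schema corresponds to symmetry: forall x forall y (Rxy -> Ryx).
A: fails — Rw1w0 but not Rw0w1.
B: fails — R10 but not R01.
C: fails — Rab but not Rba.
Valid on no frame.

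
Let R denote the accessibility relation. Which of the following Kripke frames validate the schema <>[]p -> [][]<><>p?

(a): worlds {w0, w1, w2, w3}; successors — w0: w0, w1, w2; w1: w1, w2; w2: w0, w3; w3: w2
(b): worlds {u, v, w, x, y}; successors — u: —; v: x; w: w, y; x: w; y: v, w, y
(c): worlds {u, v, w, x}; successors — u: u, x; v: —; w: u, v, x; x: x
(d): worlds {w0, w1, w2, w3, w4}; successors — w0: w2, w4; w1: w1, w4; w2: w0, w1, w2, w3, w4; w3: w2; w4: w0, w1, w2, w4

(d)

Frame correspondent (Sahlqvist): forall x forall y forall z ((xRy & x R^2 z) -> exists w (yRw & z R^2 w)) — i.e. a generalized confluence (Geach) condition.
(a): fails — w0Rw1, w0R²w3 but no w with w1Rw and w3R²w.
(b): fails — yRv, yR²v but no t with vRt and vR²t.
(c): fails — wRv, wR²u but no t with vRt and uR²t.
(d): holds.
Valid on: (d).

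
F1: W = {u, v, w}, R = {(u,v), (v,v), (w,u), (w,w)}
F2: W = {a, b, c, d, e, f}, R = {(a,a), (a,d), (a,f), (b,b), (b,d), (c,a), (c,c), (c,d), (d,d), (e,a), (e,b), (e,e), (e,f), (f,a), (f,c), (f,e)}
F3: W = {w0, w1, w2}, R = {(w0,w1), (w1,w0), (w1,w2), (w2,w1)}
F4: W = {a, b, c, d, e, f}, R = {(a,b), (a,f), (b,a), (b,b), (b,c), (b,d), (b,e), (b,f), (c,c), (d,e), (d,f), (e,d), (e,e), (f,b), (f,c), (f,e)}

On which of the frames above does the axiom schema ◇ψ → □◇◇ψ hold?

F3

Frame correspondent (Sahlqvist): ∀x ∀y ∀z ((xRy ∧ xRz) → ∃w (y = w ∧ zR²w)) — i.e. a generalized confluence (Geach) condition.
F1: fails — wRu, wRu but no t with u=t and uR²t.
F2: fails — aRa, aRd but no w with a=w and dR²w.
F3: satisfies the condition.
F4: fails — bRa, bRc but no w with a=w and cR²w.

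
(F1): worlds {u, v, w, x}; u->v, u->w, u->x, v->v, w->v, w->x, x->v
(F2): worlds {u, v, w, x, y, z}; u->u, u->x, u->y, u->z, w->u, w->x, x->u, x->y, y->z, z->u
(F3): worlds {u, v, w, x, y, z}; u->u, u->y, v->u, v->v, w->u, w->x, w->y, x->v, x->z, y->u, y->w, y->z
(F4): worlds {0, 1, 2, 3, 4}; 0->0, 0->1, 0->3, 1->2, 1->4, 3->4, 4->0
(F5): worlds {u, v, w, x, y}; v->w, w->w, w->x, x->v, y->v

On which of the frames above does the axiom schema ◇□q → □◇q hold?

This is the axiom for convergence; its first-order frame correspondent is ∀x ∀y ∀z (Rxy ∧ Rxz → ∃w (Ryw ∧ Rzw)).
(F1): satisfies the condition.
(F2): fails — Ruz and Ruy but z and y have no common successor.
(F3): fails — Rwu and Rwx but u and x have no common successor.
(F4): fails — R00 and R01 but 0 and 1 have no common successor.
(F5): fails — Rww and Rwx but w and x have no common successor.
Valid on: (F1).

(F1)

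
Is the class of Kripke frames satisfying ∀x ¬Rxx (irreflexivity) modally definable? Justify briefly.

Any modally definable frame class is closed under surjective bounded morphisms.
The 3-cycle (worlds a,b,c with a→b→c→a) is irreflexive, and the map sending every world to a single reflexive point • is a surjective bounded morphism (forth: every edge maps to (•,•); back: every world has a successor). So any modal formula valid on the 3-cycle is also valid on the reflexive point, which is not irreflexive.
Hence irreflexivity is not modally definable.

Not definable by any modal formula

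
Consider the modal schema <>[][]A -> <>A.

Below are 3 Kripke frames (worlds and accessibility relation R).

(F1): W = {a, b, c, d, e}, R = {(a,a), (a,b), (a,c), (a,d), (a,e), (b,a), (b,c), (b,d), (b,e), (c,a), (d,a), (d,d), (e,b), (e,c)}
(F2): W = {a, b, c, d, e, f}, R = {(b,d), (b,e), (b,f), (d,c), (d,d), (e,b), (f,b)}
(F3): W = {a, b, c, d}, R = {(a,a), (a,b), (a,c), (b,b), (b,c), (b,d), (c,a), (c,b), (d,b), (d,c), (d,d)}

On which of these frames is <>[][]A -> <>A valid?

(F1), (F3)

The schema corresponds to a generalized confluence (Geach) condition: forall x forall y (xRy -> exists w (y R^2 w & xRw)).
(F1): ✓.
(F2): fails — dRc but no w with cR²w and dRw.
(F3): ✓.
Valid on: (F1), (F3).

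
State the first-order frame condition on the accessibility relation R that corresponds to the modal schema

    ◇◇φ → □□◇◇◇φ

∀x ∀y ∀z ((xR²y ∧ xR²z) → ∃w (y = w ∧ zR³w))

This is a Sahlqvist (Geach-type) schema ◇^2□^0φ → □^2◇^3φ.
First-order correspondent: ∀x ∀y ∀z ((xR²y ∧ xR²z) → ∃w (y = w ∧ zR³w)).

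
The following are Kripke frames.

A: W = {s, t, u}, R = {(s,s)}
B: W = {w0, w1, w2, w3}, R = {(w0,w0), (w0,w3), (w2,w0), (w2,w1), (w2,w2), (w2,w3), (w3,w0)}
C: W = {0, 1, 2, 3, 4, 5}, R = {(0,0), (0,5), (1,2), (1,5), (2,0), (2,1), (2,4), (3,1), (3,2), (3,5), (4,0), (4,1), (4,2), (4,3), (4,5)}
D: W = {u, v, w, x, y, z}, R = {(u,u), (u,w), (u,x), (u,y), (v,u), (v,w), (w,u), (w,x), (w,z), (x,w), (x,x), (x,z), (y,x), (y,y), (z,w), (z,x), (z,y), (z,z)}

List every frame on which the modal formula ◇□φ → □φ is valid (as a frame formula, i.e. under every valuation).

A

The schema corresponds to the Euclidean property: ∀x ∀y ∀z (Rxy ∧ Rxz → Ryz).
A: holds.
B: fails — Rw0w3 and Rw0w3 but not Rw3w3.
C: fails — R05 and R00 but not R50.
D: fails — Ruw and Ruw but not Rww.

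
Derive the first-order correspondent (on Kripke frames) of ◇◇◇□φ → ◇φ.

This is a Sahlqvist (Geach-type) schema ◇^3□^1φ → □^0◇^1φ.
First-order correspondent: ∀x ∀y (xR³y → ∃w (yRw ∧ xRw)).

∀x ∀y (xR³y → ∃w (yRw ∧ xRw))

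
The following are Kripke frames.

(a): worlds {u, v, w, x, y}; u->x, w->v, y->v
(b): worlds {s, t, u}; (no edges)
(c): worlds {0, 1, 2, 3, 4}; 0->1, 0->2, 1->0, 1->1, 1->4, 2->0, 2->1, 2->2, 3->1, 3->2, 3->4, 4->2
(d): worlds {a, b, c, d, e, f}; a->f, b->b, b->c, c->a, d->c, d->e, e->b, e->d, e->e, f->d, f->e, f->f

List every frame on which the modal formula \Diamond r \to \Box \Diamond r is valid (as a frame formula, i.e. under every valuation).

This is the axiom for the Euclidean property; its first-order frame correspondent is \forall x \forall y \forall z (Rxy \wedge Rxz \to Ryz).
(a): fails — Rux and Rux but not Rxx.
(b): holds.
(c): fails — R01 and R02 but not R12.
(d): fails — Rbc and Rbc but not Rcc.

(b)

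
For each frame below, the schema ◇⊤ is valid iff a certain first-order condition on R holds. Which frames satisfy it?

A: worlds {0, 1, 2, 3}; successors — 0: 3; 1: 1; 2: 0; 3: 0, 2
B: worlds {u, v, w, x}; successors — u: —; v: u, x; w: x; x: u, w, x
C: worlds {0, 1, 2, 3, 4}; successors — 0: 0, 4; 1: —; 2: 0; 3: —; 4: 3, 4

This is the axiom for seriality; its first-order frame correspondent is ∀x ∃y Rxy.
A: condition met.
B: fails — world u has no successor.
C: fails — world 1 has no successor.

A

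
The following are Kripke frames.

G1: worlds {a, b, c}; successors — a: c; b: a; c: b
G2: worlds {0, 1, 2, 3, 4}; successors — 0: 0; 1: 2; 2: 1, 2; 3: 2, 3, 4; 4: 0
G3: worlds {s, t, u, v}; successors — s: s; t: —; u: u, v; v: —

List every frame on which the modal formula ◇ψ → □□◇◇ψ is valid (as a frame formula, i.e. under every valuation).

The schema corresponds to a generalized confluence (Geach) condition: ∀x ∀y ∀z ((xRy ∧ xR²z) → ∃w (y = w ∧ zR²w)).
G1: satisfies the condition.
G2: fails — 3R2, 3R²0 but no w with 2=w and 0R²w.
G3: fails — uRu, uR²v but no w with u=w and vR²w.
Valid on: G1.

G1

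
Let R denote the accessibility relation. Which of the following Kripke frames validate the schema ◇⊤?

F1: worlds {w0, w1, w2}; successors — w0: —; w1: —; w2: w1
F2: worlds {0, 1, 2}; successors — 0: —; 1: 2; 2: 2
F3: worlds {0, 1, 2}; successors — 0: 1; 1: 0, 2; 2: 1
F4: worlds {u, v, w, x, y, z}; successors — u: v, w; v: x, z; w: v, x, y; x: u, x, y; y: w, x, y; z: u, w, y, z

Frame correspondent (Sahlqvist): ∀x ∃y Rxy — i.e. seriality.
F1: fails — world w0 has no successor.
F2: fails — world 0 has no successor.
F3: holds.
F4: holds.
Valid on: F3, F4.

F3, F4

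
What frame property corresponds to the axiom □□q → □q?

Density

Suppose □□q→□q is valid. Take Rxy and set V(q)={w : xR²w}. Then □□q at x, so □q at x, so q at y, i.e. ∃z(Rxz∧Rzy).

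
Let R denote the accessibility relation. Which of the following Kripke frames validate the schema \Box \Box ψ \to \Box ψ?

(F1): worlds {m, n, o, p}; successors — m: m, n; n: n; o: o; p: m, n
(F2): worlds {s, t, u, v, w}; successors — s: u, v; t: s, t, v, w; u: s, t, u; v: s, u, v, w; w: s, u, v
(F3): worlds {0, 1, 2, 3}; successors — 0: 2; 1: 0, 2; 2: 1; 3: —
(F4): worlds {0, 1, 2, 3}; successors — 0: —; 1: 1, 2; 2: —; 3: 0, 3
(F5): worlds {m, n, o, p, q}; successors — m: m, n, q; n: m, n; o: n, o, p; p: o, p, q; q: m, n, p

Frame correspondent (Sahlqvist): \forall x \forall y (Rxy \to \exists z (Rxz \wedge Rzy)) — i.e. density.
(F1): satisfies the condition.
(F2): satisfies the condition.
(F3): fails — R10 but no z with R1z and Rz0.
(F4): satisfies the condition.
(F5): satisfies the condition.

(F1), (F2), (F4), (F5)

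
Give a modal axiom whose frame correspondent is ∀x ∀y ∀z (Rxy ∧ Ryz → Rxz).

□s → □□s

This is transitivity; the standard corresponding axiom is 4: □s → □□s.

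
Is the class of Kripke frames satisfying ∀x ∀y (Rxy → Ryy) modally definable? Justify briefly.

Definable; □(□r → r) defines it

This is a Sahlqvist condition; the T□ axiom □(□r → r) defines it.
Suppose □(□r→r) is valid. Take Rxy and set V(r)={w : Ryw}. Then at y, □r holds; since □(□r→r) at x, □r→r at y, so r at y, i.e. Ryy.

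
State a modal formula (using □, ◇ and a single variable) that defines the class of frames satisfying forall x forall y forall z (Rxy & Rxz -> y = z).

◇r → □r

The condition is partial functionality. The CD schema ◇r → □r defines it.
Suppose ◇r→□r is valid. Take Rxy, Rxz and set V(r)={y}. Then ◇r at x, so □r at x, so r at z, i.e. z=y.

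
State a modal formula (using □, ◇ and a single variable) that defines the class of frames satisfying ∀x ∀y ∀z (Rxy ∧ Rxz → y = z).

◇s → □s

The condition is partial functionality. The CD schema ◇s → □s defines it.
Suppose ◇s→□s is valid. Take Rxy, Rxz and set V(s)={y}. Then ◇s at x, so □s at x, so s at z, i.e. z=y.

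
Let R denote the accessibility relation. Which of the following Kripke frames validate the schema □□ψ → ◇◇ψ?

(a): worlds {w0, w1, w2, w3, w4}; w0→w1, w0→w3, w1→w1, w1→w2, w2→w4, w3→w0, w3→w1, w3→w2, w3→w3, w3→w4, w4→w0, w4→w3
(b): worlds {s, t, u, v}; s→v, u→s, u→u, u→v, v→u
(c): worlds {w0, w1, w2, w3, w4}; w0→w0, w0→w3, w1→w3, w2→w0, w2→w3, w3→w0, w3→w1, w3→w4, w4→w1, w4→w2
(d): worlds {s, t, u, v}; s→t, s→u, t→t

(a), (c)

The schema corresponds to a generalized confluence (Geach) condition: ∀x ∃w (xR²w ∧ xR²w).
(a): ✓.
(b): fails — at t but no w with tR²w and tR²w.
(c): ✓.
(d): fails — at u but no w with uR²w and uR²w.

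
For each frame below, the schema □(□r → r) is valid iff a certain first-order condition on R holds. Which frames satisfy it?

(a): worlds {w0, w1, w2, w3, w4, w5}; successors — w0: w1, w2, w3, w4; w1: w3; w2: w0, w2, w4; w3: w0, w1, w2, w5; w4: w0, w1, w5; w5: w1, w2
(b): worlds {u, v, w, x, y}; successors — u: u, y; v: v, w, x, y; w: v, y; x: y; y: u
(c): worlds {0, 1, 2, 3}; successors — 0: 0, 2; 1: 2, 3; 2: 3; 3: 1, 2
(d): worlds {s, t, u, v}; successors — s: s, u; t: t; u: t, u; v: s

(d)

The schema corresponds to shift-reflexivity: ∀x ∀y (Rxy → Ryy).
(a): fails — Rw0w4 but not Rw4w4.
(b): fails — Rvw but not Rww.
(c): fails — R32 but not R22.
(d): satisfies the condition.
Valid on: (d).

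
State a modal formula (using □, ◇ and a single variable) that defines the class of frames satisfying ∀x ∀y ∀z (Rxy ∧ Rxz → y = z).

◇ψ → □ψ

The condition is partial functionality. The CD schema ◇ψ → □ψ defines it.
Suppose ◇ψ→□ψ is valid. Take Rxy, Rxz and set V(ψ)={y}. Then ◇ψ at x, so □ψ at x, so ψ at z, i.e. z=y.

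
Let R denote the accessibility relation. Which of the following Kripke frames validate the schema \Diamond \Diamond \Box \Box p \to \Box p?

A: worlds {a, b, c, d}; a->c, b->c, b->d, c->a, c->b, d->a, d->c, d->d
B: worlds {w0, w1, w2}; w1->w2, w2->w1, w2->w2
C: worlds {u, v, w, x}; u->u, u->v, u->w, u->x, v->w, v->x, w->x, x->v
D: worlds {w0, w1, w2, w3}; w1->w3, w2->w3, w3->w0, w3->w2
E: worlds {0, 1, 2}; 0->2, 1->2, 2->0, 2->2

B, E

Frame correspondent (Sahlqvist): \forall x \forall y \forall z ((x R^2 y \wedge xRz) \to \exists w (y R^2 w \wedge z = w)) — i.e. a generalized confluence (Geach) condition.
A: fails — aR²a, aRc but no w with aR²w and c=w.
B: satisfies the condition.
C: fails — uR²v, uRu but no t with vR²t and u=t.
D: fails — w1R²w0, w1Rw3 but no w with w0R²w and w3=w.
E: satisfies the condition.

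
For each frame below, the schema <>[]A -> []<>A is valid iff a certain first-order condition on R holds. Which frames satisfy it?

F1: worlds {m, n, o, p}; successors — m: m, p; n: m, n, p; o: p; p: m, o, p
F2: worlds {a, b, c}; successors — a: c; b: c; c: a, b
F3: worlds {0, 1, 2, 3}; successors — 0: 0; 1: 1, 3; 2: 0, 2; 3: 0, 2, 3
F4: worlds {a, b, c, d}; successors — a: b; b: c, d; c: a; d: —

F1, F2, F3

This is the axiom for convergence; its first-order frame correspondent is forall x forall y forall z (Rxy & Rxz -> exists w (Ryw & Rzw)).
F1: holds.
F2: holds.
F3: holds.
F4: fails — Rbc and Rbd but c and d have no common successor.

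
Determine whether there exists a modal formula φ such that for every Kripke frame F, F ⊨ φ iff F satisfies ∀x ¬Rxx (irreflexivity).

If a class were modally definable it would be closed under surjective bounded morphisms (Goldblatt–Thomason).
The 4-cycle (worlds 0,1,2,3 with 0→1→2→3→0) is irreflexive, and the map sending every world to a single reflexive point • is a surjective bounded morphism (forth: every edge maps to (•,•); back: every world has a successor). So any modal formula valid on the 4-cycle is also valid on the reflexive point, which is not irreflexive.
So no modal formula (or set of formulas) defines exactly the irreflexive frames.

No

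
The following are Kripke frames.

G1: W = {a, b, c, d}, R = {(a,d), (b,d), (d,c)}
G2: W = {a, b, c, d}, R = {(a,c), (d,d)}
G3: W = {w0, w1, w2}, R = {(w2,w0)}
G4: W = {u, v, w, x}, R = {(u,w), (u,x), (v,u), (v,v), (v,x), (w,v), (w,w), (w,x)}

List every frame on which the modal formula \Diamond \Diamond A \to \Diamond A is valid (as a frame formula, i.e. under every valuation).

G2, G3

Frame correspondent (Sahlqvist): \forall x \forall y \forall z (Rxy \wedge Ryz \to Rxz) — i.e. transitivity.
G1: fails — Rad and Rdc but not Rac.
G2: condition met.
G3: condition met.
G4: fails — Ruw and Rwv but not Ruv.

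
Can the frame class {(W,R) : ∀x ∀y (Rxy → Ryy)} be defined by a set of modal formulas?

Definable; □(□q → q) defines it

The condition is shift-reflexivity. A defining modal formula is □(□q → q).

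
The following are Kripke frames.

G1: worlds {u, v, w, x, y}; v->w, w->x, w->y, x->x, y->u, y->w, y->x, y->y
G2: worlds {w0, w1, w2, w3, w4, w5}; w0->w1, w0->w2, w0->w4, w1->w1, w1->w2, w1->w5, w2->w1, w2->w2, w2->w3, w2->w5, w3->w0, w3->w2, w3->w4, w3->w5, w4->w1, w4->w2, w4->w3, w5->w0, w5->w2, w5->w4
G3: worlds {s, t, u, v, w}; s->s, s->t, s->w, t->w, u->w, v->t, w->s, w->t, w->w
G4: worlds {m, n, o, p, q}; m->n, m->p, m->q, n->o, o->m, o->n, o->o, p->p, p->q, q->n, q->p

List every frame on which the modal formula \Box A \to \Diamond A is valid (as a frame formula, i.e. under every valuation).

G2, G3, G4

Frame correspondent (Sahlqvist): \forall x \exists y Rxy — i.e. seriality.
G1: fails — world u has no successor.
G2: holds.
G3: holds.
G4: holds.
Valid on: G2, G3, G4.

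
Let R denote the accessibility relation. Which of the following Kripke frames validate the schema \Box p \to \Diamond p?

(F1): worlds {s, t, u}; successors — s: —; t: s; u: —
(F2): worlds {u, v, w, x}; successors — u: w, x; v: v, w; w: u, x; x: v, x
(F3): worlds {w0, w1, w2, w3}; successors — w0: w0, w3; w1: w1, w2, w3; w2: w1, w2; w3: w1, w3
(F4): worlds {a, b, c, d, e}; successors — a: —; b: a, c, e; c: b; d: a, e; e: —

The schema corresponds to seriality: \forall x \exists y Rxy.
(F1): fails — world s has no successor.
(F2): condition met.
(F3): condition met.
(F4): fails — world a has no successor.

(F2), (F3)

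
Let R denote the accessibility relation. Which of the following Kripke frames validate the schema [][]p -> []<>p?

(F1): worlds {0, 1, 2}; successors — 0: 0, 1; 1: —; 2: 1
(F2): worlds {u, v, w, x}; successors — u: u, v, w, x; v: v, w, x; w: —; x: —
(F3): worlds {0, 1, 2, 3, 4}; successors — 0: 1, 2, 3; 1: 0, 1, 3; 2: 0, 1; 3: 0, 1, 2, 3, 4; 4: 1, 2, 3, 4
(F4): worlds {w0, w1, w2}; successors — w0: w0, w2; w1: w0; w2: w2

(F3), (F4)

Frame correspondent (Sahlqvist): forall x forall z (xRz -> exists w (x R^2 w & zRw)) — i.e. a generalized confluence (Geach) condition.
(F1): fails — 0R1 but no w with 0R²w and 1Rw.
(F2): fails — uRw but no t with uR²t and wRt.
(F3): holds.
(F4): holds.
Valid on: (F3), (F4).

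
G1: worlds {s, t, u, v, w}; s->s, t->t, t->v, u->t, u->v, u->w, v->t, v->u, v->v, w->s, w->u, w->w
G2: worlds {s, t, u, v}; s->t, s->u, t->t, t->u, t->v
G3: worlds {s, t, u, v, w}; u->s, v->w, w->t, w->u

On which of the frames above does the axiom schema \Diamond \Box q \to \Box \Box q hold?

none

The schema corresponds to a generalized confluence (Geach) condition: \forall x \forall y \forall z ((xRy \wedge x R^2 z) \to \exists w (yRw \wedge z = w)).
G1: fails — tRt, tR²u but no w* with tRw* and u=w*.
G2: fails — sRu, sR²t but no w with uRw and t=w.
G3: fails — wRt, wR²s but no w* with tRw* and s=w*.
Valid on no frame.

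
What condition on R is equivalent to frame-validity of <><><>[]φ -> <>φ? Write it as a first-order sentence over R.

forall x forall y (x R^3 y -> exists w (yRw & xRw))

This is a Sahlqvist (Geach-type) schema ◇^3□^1φ → □^0◇^1φ.
Minimal-valuation argument: fix x; take any y with xR^3y and any z with xR^0z. Set V(φ) to the set of worlds R-reachable from y in exactly 1 step. Then □^1φ holds at y, so the antecedent holds at x; validity forces ◇^1φ at z, giving a w with zR^1w and yR^1w.
First-order correspondent: forall x forall y (x R^3 y -> exists w (yRw & xRw)).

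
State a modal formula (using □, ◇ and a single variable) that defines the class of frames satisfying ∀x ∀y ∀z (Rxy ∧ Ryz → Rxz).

This is transitivity; the standard corresponding axiom is 4: □r → □□r.
Suppose □r→□□r is valid. Take Rxy, Ryz and set V(r)={w : Rxw}. Then □r at x, so □□r at x, so □r at y, so r at z, i.e. Rxz.

□r → □□r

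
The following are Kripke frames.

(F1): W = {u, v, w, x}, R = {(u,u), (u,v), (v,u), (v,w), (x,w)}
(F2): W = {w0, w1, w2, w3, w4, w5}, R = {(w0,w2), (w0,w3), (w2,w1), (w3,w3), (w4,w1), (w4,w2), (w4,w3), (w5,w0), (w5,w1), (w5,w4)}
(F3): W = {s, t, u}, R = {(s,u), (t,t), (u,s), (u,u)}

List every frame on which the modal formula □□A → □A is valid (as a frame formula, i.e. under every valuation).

(F3)

This is the axiom for density; its first-order frame correspondent is ∀x ∀y (Rxy → ∃z (Rxz ∧ Rzy)).
(F1): fails — Rxw but no z with Rxz and Rzw.
(F2): fails — Rw4w2 but no z with Rw4z and Rzw2.
(F3): satisfies the condition.
Valid on: (F3).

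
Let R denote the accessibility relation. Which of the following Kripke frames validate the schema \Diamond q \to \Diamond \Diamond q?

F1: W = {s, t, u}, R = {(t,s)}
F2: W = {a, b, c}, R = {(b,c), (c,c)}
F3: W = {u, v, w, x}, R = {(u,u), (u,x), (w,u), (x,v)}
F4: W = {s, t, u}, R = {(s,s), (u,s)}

F2, F4

Frame correspondent (Sahlqvist): \forall x \forall y (xRy \to \exists w (y = w \wedge x R^2 w)) — i.e. a generalized confluence (Geach) condition.
F1: fails — tRs but no w with s=w and tR²w.
F2: ✓.
F3: fails — xRv but no t with v=t and xR²t.
F4: ✓.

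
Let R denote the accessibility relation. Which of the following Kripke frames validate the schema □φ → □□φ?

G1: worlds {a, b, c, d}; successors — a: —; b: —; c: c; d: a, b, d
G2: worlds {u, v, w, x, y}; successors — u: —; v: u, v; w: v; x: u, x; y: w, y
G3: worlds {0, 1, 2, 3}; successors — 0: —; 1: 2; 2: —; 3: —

G1, G3

Frame correspondent (Sahlqvist): ∀x ∀y ∀z (Rxy ∧ Ryz → Rxz) — i.e. transitivity.
G1: holds.
G2: fails — Ryw and Rwv but not Ryv.
G3: holds.
Valid on: G1, G3.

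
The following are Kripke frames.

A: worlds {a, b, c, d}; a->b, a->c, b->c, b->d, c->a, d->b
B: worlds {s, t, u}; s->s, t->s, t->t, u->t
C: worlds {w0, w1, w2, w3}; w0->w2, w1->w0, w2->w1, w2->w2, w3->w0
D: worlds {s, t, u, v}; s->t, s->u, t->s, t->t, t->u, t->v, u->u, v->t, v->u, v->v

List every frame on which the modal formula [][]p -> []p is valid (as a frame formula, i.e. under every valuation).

B, D

Frame correspondent (Sahlqvist): forall x forall y (Rxy -> exists z (Rxz & Rzy)) — i.e. density.
A: fails — Rbc but no z with Rbz and Rzc.
B: satisfies the condition.
C: fails — Rw1w0 but no z with Rw1z and Rzw0.
D: satisfies the condition.
Valid on: B, D.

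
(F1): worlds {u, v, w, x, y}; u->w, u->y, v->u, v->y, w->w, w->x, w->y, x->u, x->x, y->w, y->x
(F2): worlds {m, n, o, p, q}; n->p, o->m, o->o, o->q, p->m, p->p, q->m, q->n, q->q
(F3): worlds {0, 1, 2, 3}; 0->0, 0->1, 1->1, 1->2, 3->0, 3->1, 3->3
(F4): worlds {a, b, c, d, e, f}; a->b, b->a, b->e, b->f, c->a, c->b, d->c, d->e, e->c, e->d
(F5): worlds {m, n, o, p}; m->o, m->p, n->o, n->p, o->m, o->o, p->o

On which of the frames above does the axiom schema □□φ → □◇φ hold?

(F1), (F5)

Frame correspondent (Sahlqvist): ∀x ∀z (xRz → ∃w (xR²w ∧ zRw)) — i.e. a generalized confluence (Geach) condition.
(F1): satisfies the condition.
(F2): fails — oRm but no w with oR²w and mRw.
(F3): fails — 1R2 but no w with 1R²w and 2Rw.
(F4): fails — bRf but no w with bR²w and fRw.
(F5): satisfies the condition.
Valid on: (F1), (F5).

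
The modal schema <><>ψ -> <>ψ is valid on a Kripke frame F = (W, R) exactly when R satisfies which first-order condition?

Replacing ψ by ¬ψ and contraposing gives the equivalent schema □ψ → □□ψ.
Suppose □ψ→□□ψ is valid. Take Rxy, Ryz and set V(ψ)={w : Rxw}. Then □ψ at x, so □□ψ at x, so □ψ at y, so ψ at z, i.e. Rxz.

transitivity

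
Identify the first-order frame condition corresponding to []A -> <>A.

This is the D axiom.
Its frame correspondent is seriality — forall x exists y Rxy.

seriality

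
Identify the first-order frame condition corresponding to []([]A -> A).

Suppose □(□A→A) is valid. Take Rxy and set V(A)={w : Ryw}. Then at y, □A holds; since □(□A→A) at x, □A→A at y, so A at y, i.e. Ryy.

shift-reflexivity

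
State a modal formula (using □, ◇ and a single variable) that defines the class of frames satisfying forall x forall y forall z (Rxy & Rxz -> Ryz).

◇q → □◇q

The condition is the Euclidean property. The 5 schema ◇q → □◇q defines it.
Suppose ◇q→□◇q is valid. Take Rxy, Rxz and set V(q)={y}. Then ◇q at x, so □◇q at x, so ◇q at z, so some w with Rzw has q; w=y, i.e. Rzy. By symmetry of the argument, Ryz.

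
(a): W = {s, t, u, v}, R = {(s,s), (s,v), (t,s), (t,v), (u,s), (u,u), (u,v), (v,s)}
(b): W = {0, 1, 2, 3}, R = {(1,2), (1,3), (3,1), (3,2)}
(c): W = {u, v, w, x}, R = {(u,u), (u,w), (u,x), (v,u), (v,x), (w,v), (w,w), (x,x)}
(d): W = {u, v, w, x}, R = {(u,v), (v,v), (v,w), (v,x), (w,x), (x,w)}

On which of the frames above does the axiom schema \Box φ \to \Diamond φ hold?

(a), (c), (d)

This is the axiom for seriality; its first-order frame correspondent is \forall x \exists y Rxy.
(a): ✓.
(b): fails — world 0 has no successor.
(c): ✓.
(d): ✓.
Valid on: (a), (c), (d).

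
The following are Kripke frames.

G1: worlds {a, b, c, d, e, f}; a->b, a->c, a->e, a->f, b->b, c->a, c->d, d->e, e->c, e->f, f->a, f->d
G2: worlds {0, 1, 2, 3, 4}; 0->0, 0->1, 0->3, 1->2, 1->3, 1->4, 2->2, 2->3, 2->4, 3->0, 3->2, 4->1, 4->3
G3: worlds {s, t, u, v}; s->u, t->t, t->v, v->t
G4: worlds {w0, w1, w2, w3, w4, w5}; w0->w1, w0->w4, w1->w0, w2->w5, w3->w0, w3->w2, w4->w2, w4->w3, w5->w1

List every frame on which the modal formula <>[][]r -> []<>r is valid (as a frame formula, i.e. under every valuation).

G2

This is the axiom for a generalized confluence (Geach) condition; its first-order frame correspondent is forall x forall y forall z ((xRy & xRz) -> exists w (y R^2 w & zRw)).
G1: fails — aRb, aRc but no w with bR²w and cRw.
G2: holds.
G3: fails — sRu, sRu but no w with uR²w and uRw.
G4: fails — w0Rw1, w0Rw1 but no w with w1R²w and w1Rw.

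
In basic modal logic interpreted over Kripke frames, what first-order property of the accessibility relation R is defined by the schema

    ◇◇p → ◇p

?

This is frame-equivalent to □p → □□p (substitute ¬p for p and contrapose).
Suppose □p→□□p is valid. Take Rxy, Ryz and set V(p)={w : Rxw}. Then □p at x, so □□p at x, so □p at y, so p at z, i.e. Rxz.
The converse is a direct semantic check.
So the correspondent is transitivity.

transitivity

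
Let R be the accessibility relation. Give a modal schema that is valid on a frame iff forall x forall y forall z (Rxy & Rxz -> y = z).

◇q → □q

A defining formula is ◇q → □q (the CD axiom).
Suppose ◇q→□q is valid. Take Rxy, Rxz and set V(q)={y}. Then ◇q at x, so □q at x, so q at z, i.e. z=y.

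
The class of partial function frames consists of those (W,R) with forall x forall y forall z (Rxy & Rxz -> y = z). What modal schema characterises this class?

A defining formula is ◇ψ → □ψ (the CD axiom).
Suppose ◇ψ→□ψ is valid. Take Rxy, Rxz and set V(ψ)={y}. Then ◇ψ at x, so □ψ at x, so ψ at z, i.e. z=y.

◇ψ → □ψ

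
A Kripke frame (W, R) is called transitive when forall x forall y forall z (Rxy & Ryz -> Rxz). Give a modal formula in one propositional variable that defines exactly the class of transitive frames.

□r → □□r

This is transitivity; the standard corresponding axiom is 4: □r → □□r.
Suppose □r→□□r is valid. Take Rxy, Ryz and set V(r)={w : Rxw}. Then □r at x, so □□r at x, so □r at y, so r at z, i.e. Rxz.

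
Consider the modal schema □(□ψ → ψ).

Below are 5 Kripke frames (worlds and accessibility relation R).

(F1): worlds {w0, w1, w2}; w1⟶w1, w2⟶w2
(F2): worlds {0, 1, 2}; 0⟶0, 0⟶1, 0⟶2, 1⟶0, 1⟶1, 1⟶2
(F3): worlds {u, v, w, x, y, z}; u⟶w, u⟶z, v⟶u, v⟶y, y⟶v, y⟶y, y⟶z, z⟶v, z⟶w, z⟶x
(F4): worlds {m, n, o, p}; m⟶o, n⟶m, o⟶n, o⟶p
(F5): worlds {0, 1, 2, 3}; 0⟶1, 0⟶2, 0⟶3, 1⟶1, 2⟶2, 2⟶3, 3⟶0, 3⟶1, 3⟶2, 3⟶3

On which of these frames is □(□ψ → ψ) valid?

Frame correspondent (Sahlqvist): ∀x ∀y (Rxy → Ryy) — i.e. shift-reflexivity.
(F1): ✓.
(F2): fails — R02 but not R22.
(F3): fails — Ruz but not Rzz.
(F4): fails — Rnm but not Rmm.
(F5): fails — R30 but not R00.
Valid on: (F1).

(F1)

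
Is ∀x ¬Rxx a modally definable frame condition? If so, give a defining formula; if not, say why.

Not definable by any modal formula

Any modally definable frame class is closed under surjective bounded morphisms.
The 4-cycle (worlds w0,w1,w2,w3 with w0→w1→w2→w3→w0) is irreflexive, and the map sending every world to a single reflexive point • is a surjective bounded morphism (forth: every edge maps to (•,•); back: every world has a successor). So any modal formula valid on the 4-cycle is also valid on the reflexive point, which is not irreflexive.
Hence irreflexivity is not modally definable.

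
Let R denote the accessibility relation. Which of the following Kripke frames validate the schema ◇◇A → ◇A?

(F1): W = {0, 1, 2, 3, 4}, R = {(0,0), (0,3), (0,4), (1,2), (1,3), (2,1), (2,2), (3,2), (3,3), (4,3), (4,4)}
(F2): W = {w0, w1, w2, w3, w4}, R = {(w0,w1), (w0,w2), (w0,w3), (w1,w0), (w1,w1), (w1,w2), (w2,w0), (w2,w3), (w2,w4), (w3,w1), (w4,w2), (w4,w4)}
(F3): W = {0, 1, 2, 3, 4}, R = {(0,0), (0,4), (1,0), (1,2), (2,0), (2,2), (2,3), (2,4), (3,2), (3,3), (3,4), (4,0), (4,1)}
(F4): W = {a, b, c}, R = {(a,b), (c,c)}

This is the axiom for transitivity; its first-order frame correspondent is ∀x ∀y ∀z (Rxy ∧ Ryz → Rxz).
(F1): fails — R32 and R21 but not R31.
(F2): fails — Rw1w0 and Rw0w3 but not Rw1w3.
(F3): fails — R10 and R04 but not R14.
(F4): condition met.

(F4)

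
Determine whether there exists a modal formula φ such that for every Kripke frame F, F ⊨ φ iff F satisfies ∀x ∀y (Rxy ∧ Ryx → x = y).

Not definable by any modal formula

If a class were modally definable it would be closed under surjective bounded morphisms (Goldblatt–Thomason).
The 6-cycle (worlds s,t,u,v,w,x with s→t→u→v→w→x→s) is antisymmetric. Sending even-indexed worlds to • and odd-indexed worlds to ∘ is a surjective bounded morphism onto the two-world frame with •↔∘, which is not antisymmetric.
So no modal formula (or set of formulas) defines exactly the antisymmetric frames.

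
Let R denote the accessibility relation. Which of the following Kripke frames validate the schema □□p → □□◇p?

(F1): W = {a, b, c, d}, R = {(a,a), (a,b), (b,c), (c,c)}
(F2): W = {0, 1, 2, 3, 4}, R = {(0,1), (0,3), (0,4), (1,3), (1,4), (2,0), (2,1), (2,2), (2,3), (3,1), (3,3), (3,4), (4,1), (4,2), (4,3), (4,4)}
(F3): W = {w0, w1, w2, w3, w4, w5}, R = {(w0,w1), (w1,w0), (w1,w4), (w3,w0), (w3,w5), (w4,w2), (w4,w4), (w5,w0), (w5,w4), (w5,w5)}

(F1), (F2)

The schema corresponds to a generalized confluence (Geach) condition: ∀x ∀z (xR²z → ∃w (xR²w ∧ zRw)).
(F1): condition met.
(F2): condition met.
(F3): fails — w0R²w0 but no w with w0R²w and w0Rw.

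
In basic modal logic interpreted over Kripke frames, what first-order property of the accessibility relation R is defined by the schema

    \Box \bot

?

Emptiness of R

□⊥ is valid iff no world has any successor (otherwise □⊥ fails at any world with one).
Conversely, on a frame with emptiness of R the schema holds at every world under every valuation.
Frame condition: \forall x \forall y \neg Rxy.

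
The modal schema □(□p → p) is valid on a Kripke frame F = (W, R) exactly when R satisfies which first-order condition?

shift-reflexivity: ∀x ∀y (Rxy → Ryy)

This is the T□ axiom.
Its frame correspondent is shift-reflexivity — ∀x ∀y (Rxy → Ryy).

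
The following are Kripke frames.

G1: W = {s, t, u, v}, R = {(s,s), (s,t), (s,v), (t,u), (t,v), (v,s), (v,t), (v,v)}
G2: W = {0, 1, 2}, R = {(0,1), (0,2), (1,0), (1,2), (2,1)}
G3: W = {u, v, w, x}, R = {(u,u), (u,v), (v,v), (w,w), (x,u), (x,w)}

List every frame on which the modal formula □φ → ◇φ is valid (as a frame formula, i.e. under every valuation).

Frame correspondent (Sahlqvist): ∀x ∃y Rxy — i.e. seriality.
G1: fails — world u has no successor.
G2: condition met.
G3: condition met.

G2, G3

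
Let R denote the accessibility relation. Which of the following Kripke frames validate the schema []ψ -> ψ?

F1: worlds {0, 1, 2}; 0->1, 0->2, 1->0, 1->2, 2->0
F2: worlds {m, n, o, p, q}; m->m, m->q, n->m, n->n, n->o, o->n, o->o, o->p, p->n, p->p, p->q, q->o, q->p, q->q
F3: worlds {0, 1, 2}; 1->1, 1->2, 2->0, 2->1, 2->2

F2

The schema corresponds to reflexivity: forall x Rxx.
F1: fails — world 0 does not see itself.
F2: holds.
F3: fails — world 0 does not see itself.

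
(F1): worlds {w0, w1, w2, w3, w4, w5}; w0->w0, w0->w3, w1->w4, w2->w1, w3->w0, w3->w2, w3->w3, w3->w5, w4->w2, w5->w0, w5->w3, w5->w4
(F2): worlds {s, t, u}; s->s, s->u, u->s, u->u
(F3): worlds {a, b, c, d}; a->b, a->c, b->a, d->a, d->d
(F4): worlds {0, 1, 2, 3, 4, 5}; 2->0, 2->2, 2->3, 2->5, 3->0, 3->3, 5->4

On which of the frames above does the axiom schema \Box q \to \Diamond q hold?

The schema corresponds to seriality: \forall x \exists y Rxy.
(F1): holds.
(F2): fails — world t has no successor.
(F3): fails — world c has no successor.
(F4): fails — world 0 has no successor.

(F1)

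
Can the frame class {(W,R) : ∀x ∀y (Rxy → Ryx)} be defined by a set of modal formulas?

The condition is symmetry. A defining modal formula is p → □◇p.

Definable; p → □◇p defines it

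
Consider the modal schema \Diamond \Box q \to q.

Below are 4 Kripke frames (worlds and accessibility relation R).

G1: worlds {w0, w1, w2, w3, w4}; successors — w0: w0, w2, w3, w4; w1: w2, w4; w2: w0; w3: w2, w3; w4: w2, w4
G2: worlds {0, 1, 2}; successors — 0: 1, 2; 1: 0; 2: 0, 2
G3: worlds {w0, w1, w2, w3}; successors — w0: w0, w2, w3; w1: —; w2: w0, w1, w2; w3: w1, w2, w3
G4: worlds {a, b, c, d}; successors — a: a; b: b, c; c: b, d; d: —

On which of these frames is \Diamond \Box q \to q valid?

The schema corresponds to symmetry: \forall x \forall y (Rxy \to Ryx).
G1: fails — Rw1w2 but not Rw2w1.
G2: condition met.
G3: fails — Rw3w1 but not Rw1w3.
G4: fails — Rcd but not Rdc.

G2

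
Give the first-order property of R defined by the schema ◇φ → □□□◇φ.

∀x ∀y ∀z ((xRy ∧ xR³z) → ∃w (y = w ∧ zRw))

This is a Sahlqvist (Geach-type) schema ◇^1□^0φ → □^3◇^1φ.
First-order correspondent: ∀x ∀y ∀z ((xRy ∧ xR³z) → ∃w (y = w ∧ zRw)).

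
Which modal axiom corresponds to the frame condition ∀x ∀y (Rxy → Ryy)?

The condition is shift-reflexivity. The T□ schema □(□ψ → ψ) defines it.
Suppose □(□ψ→ψ) is valid. Take Rxy and set V(ψ)={w : Ryw}. Then at y, □ψ holds; since □(□ψ→ψ) at x, □ψ→ψ at y, so ψ at y, i.e. Ryy.

□(□ψ → ψ)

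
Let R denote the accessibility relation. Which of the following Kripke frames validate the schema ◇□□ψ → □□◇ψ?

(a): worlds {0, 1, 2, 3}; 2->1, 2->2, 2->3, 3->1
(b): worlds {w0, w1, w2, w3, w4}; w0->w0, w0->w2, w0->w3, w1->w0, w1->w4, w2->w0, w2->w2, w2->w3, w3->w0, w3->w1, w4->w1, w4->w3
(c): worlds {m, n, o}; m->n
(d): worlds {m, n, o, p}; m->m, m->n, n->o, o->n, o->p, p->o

(b), (c)

Frame correspondent (Sahlqvist): ∀x ∀y ∀z ((xRy ∧ xR²z) → ∃w (yR²w ∧ zRw)) — i.e. a generalized confluence (Geach) condition.
(a): fails — 2R1, 2R²1 but no w with 1R²w and 1Rw.
(b): ✓.
(c): ✓.
(d): fails — mRn, mR²n but no w with nR²w and nRw.
Valid on: (b), (c).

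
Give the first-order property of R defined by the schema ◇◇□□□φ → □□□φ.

This is a Sahlqvist (Geach-type) schema ◇^2□^3φ → □^3◇^0φ.
Minimal-valuation argument: fix x; take any y with xR^2y and any z with xR^3z. Set V(φ) to the set of worlds R-reachable from y in exactly 3 steps. Then □^3φ holds at y, so the antecedent holds at x; validity forces ◇^0φ at z, giving a w with zR^0w and yR^3w.
First-order correspondent: ∀x ∀y ∀z ((xR²y ∧ xR³z) → ∃w (yR³w ∧ z = w)).

∀x ∀y ∀z ((xR²y ∧ xR³z) → ∃w (yR³w ∧ z = w))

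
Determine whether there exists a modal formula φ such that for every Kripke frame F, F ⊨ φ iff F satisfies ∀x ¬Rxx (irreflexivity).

Any modally definable frame class is closed under surjective bounded morphisms.
The 3-cycle (worlds s,t,u with s→t→u→s) is irreflexive, and the map sending every world to a single reflexive point • is a surjective bounded morphism (forth: every edge maps to (•,•); back: every world has a successor). So any modal formula valid on the 3-cycle is also valid on the reflexive point, which is not irreflexive.
So the class is not modally definable.

Not definable by any modal formula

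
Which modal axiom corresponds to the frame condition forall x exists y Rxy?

□p → ◇p

The condition is seriality. The D schema □p → ◇p defines it.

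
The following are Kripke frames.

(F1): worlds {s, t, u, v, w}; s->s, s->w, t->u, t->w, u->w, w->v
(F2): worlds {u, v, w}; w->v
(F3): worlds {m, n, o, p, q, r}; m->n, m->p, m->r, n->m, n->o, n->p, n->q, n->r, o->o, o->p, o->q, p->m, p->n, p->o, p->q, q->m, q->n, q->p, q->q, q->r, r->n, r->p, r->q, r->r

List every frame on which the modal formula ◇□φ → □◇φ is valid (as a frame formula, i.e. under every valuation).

Frame correspondent (Sahlqvist): ∀x ∀y ∀z (Rxy ∧ Rxz → ∃w (Ryw ∧ Rzw)) — i.e. convergence.
(F1): fails — Rsw and Rss but w and s have no common successor.
(F2): fails — Rwv and Rwv but v and v have no common successor.
(F3): condition met.
Valid on: (F3).

(F3)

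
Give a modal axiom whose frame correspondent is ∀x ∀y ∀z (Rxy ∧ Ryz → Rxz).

This is transitivity; the standard corresponding axiom is 4: □q → □□q.

□q → □□q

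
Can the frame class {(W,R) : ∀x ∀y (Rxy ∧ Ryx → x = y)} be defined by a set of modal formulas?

Not modally definable

Modal frame validity is preserved under surjective bounded morphisms.
The 8-cycle (worlds w0,w1,w2,w3,w4,w5,w6,w7 with w0→w1→w2→w3→w4→w5→w6→w7→w0) is antisymmetric. Sending even-indexed worlds to s and odd-indexed worlds to t is a surjective bounded morphism onto the two-world frame with s↔t, which is not antisymmetric.
Hence antisymmetry is not modally definable.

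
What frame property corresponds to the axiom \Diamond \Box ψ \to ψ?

This is frame-equivalent to ψ → □◇ψ (substitute ¬ψ for ψ and contrapose).
Suppose ψ→□◇ψ is valid. Take Rxy and set V(ψ)={x}. Then ψ at x, so □◇ψ at x, so ◇ψ at y, so some z with Ryz has ψ; z=x, i.e. Ryx.
Conversely, any frame satisfying \forall x \forall y (Rxy \to Ryx) validates the schema.
So the correspondent is symmetry.

symmetry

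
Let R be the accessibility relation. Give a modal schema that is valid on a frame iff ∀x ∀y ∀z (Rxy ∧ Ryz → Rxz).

□p → □□p

This is transitivity; the standard corresponding axiom is 4: □p → □□p.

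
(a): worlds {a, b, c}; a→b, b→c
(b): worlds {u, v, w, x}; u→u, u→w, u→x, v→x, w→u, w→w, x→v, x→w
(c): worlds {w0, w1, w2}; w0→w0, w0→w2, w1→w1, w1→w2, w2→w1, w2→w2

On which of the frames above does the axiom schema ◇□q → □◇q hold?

Frame correspondent (Sahlqvist): ∀x ∀y ∀z (Rxy ∧ Rxz → ∃w (Ryw ∧ Rzw)) — i.e. convergence.
(a): fails — Rbc and Rbc but c and c have no common successor.
(b): fails — Rxw and Rxv but w and v have no common successor.
(c): ✓.

(c)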